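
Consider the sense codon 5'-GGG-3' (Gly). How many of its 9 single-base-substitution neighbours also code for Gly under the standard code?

Position 1: none → 0 synonymous.
Position 2: none → 0 synonymous.
Position 3: GGT, GGC, GGA → 3 synonymous.
Total: 0 + 0 + 3 = 3.

3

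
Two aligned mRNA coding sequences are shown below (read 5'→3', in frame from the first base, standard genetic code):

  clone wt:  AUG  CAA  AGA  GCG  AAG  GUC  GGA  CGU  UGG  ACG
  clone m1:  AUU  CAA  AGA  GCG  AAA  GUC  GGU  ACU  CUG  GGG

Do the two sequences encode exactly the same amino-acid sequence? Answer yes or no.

Codon 1: AUG Met / AUU Ile — nonsynonymous.
Codon 2: CAA Gln / CAA Gln — identical.
Codon 3: AGA Arg / AGA Arg — identical.
Codon 4: GCG Ala / GCG Ala — identical.
Codon 5: AAG Lys / AAA Lys — synonymous.
Codon 6: GUC Val / GUC Val — identical.
Codon 7: GGA Gly / GGU Gly — synonymous.
Codon 8: CGU Arg / ACU Thr — nonsynonymous.
Codon 9: UGG Trp / CUG Leu — nonsynonymous.
Codon 10: ACG Thr / GGG Gly — nonsynonymous.
Nonsynonymous differences: 4 → different protein.

no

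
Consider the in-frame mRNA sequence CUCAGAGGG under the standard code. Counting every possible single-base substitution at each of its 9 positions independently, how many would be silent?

8

Codon 1 (CUC, Leu): 3 synonymous substitutions.
Codon 2 (AGA, Arg): 2 synonymous substitutions.
Codon 3 (GGG, Gly): 3 synonymous substitutions.
Total: 3 + 2 + 3 = 8.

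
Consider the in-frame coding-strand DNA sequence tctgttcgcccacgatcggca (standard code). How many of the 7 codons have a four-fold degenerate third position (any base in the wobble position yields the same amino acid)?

Codon 1 TCT (Ser): third position 4-fold.
Codon 2 GTT (Val): third position 4-fold.
Codon 3 CGC (Arg): third position 4-fold.
Codon 4 CCA (Pro): third position 4-fold.
Codon 5 CGA (Arg): third position 4-fold.
Codon 6 TCG (Ser): third position 4-fold.
Codon 7 GCA (Ala): third position 4-fold.
Four-fold degenerate third positions: 7.

7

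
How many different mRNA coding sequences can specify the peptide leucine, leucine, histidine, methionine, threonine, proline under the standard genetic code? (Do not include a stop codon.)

1152

Leu: 6 codons.
Leu: 6 codons.
His: 2 codons.
Met: 1 codon.
Thr: 4 codons.
Pro: 4 codons.
6 × 6 × 2 × 1 × 4 × 4 = 1152.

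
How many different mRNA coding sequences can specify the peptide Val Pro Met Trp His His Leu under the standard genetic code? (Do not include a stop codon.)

Val: 4 codons.
Pro: 4 codons.
Met: 1 codon.
Trp: 1 codon.
His: 2 codons.
His: 2 codons.
Leu: 6 codons.
4 × 4 × 1 × 1 × 2 × 2 × 6 = 384.

384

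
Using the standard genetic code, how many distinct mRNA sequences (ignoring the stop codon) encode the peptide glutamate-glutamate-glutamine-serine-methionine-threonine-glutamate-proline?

1536

Glu: 2 codons.
Glu: 2 codons.
Gln: 2 codons.
Ser: 6 codons.
Met: 1 codon.
Thr: 4 codons.
Glu: 2 codons.
Pro: 4 codons.
2 × 2 × 2 × 6 × 1 × 4 × 2 × 4 = 1536.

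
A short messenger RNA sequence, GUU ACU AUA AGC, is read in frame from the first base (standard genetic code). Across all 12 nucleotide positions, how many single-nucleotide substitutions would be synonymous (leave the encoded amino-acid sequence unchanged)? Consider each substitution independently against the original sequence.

Codon 1 (GUU, Val): 3 synonymous substitutions.
Codon 2 (ACU, Thr): 3 synonymous substitutions.
Codon 3 (AUA, Ile): 2 synonymous substitutions.
Codon 4 (AGC, Ser): 1 synonymous substitution.
Total: 3 + 3 + 2 + 1 = 9.

9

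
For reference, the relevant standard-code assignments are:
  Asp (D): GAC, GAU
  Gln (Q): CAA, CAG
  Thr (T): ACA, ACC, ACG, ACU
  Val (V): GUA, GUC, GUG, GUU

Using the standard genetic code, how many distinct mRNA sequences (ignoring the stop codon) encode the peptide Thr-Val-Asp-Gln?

64

Thr: 4 codons.
Val: 4 codons.
Asp: 2 codons.
Gln: 2 codons.
4 × 4 × 2 × 2 = 64.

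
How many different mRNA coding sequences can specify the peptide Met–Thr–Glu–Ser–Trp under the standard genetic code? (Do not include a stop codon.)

48

Met: 1 codon.
Thr: 4 codons.
Glu: 2 codons.
Ser: 6 codons.
Trp: 1 codon.
1 × 4 × 2 × 6 × 1 = 48.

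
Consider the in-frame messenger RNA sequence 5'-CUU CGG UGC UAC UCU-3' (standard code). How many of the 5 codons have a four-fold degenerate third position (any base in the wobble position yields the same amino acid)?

Codon 1 CUU (Leu): third position 4-fold.
Codon 2 CGG (Arg): third position 4-fold.
Codon 3 UGC (Cys): third position 2-fold.
Codon 4 UAC (Tyr): third position 2-fold.
Codon 5 UCU (Ser): third position 4-fold.
Four-fold degenerate third positions: 3.

3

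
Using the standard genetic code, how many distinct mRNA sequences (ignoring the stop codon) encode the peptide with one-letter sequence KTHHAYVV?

Lys: 2 codons.
Thr: 4 codons.
His: 2 codons.
His: 2 codons.
Ala: 4 codons.
Tyr: 2 codons.
Val: 4 codons.
Val: 4 codons.
2 × 4 × 2 × 2 × 4 × 2 × 4 × 4 = 4096.

4096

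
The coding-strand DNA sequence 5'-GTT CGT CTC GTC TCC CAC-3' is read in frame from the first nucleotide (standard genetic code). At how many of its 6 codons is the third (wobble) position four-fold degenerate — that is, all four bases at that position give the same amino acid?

Codon 1 GTT (Val): third position 4-fold.
Codon 2 CGT (Arg): third position 4-fold.
Codon 3 CTC (Leu): third position 4-fold.
Codon 4 GTC (Val): third position 4-fold.
Codon 5 TCC (Ser): third position 4-fold.
Codon 6 CAC (His): third position 2-fold.
Four-fold degenerate third positions: 5.

5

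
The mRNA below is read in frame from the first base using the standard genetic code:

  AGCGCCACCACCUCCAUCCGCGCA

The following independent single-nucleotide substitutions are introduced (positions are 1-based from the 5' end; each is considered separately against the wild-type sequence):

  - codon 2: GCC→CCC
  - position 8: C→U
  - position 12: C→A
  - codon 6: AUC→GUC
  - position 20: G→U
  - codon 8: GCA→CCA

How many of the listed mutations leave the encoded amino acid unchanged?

Codon 2: GCC (Ala) → CCC (Pro) — missense.
Codon 3: ACC (Thr) → AUC (Ile) — missense.
Codon 4: ACC (Thr) → ACA (Thr) — synonymous.
Codon 6: AUC (Ile) → GUC (Val) — missense.
Codon 7: CGC (Arg) → CUC (Leu) — missense.
Codon 8: GCA (Ala) → CCA (Pro) — missense.
Synonymous: 1 of 6.

1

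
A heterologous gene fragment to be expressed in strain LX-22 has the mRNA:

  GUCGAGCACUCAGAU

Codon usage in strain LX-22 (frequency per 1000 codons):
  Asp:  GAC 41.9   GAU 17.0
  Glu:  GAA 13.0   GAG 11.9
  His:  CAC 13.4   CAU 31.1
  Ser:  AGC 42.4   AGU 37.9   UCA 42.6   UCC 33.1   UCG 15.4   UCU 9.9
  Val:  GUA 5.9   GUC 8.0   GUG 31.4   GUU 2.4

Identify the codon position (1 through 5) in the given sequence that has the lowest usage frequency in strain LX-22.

Codon 1 GUC (Val): 8.0 per 1000.
Codon 2 GAG (Glu): 11.9 per 1000.
Codon 3 CAC (His): 13.4 per 1000.
Codon 4 UCA (Ser): 42.6 per 1000.
Codon 5 GAU (Asp): 17.0 per 1000.
Lowest frequency is 8.0 at codon 1.

1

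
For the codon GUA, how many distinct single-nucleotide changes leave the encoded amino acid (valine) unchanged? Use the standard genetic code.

3

Position 1: none → 0 synonymous.
Position 2: none → 0 synonymous.
Position 3: GUU, GUC, GUG → 3 synonymous.
Total: 0 + 0 + 3 = 3.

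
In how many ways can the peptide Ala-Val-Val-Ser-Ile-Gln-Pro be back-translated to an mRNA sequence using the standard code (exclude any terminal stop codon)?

Ala: 4 codons.
Val: 4 codons.
Val: 4 codons.
Ser: 6 codons.
Ile: 3 codons.
Gln: 2 codons.
Pro: 4 codons.
4 × 4 × 4 × 6 × 3 × 2 × 4 = 9216.

9216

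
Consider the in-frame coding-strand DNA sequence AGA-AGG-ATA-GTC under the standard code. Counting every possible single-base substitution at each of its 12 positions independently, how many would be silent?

Codon 1 (AGA, Arg): 2 synonymous substitutions.
Codon 2 (AGG, Arg): 2 synonymous substitutions.
Codon 3 (ATA, Ile): 2 synonymous substitutions.
Codon 4 (GTC, Val): 3 synonymous substitutions.
Total: 2 + 2 + 2 + 3 = 9.

9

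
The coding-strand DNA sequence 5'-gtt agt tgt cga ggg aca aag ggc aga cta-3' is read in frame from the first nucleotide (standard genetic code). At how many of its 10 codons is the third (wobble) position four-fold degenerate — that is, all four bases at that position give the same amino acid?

Codon 1 GTT (Val): third position 4-fold.
Codon 2 AGT (Ser): third position 2-fold.
Codon 3 TGT (Cys): third position 2-fold.
Codon 4 CGA (Arg): third position 4-fold.
Codon 5 GGG (Gly): third position 4-fold.
Codon 6 ACA (Thr): third position 4-fold.
Codon 7 AAG (Lys): third position 2-fold.
Codon 8 GGC (Gly): third position 4-fold.
Codon 9 AGA (Arg): third position 2-fold.
Codon 10 CTA (Leu): third position 4-fold.
Four-fold degenerate third positions: 6.

6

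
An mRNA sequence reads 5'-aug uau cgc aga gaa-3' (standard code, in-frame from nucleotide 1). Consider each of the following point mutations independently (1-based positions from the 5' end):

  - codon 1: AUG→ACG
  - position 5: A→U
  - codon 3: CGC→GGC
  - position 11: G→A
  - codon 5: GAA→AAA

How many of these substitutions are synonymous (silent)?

Codon 1: AUG (Met) → ACG (Thr) — missense.
Codon 2: UAU (Tyr) → UUU (Phe) — missense.
Codon 3: CGC (Arg) → GGC (Gly) — missense.
Codon 4: AGA (Arg) → AAA (Lys) — missense.
Codon 5: GAA (Glu) → AAA (Lys) — missense.
Synonymous: 0 of 5.

0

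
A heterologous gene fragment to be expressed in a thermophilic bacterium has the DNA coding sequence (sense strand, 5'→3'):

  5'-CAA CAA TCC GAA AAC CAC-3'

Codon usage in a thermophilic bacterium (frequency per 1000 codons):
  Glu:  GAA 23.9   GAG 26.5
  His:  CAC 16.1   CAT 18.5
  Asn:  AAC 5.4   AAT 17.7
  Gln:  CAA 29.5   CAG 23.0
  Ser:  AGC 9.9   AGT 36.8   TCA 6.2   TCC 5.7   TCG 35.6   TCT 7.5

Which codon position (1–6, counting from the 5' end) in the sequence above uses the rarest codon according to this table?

5

Codon 1 CAA (Gln): 29.5 per 1000.
Codon 2 CAA (Gln): 29.5 per 1000.
Codon 3 TCC (Ser): 5.7 per 1000.
Codon 4 GAA (Glu): 23.9 per 1000.
Codon 5 AAC (Asn): 5.4 per 1000.
Codon 6 CAC (His): 16.1 per 1000.
Lowest frequency is 5.4 at codon 5.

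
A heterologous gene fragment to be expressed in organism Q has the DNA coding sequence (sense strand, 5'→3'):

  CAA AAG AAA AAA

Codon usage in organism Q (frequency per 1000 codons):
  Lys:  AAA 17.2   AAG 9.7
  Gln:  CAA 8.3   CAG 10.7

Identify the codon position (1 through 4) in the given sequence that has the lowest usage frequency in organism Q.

Codon 1 CAA (Gln): 8.3 per 1000.
Codon 2 AAG (Lys): 9.7 per 1000.
Codon 3 AAA (Lys): 17.2 per 1000.
Codon 4 AAA (Lys): 17.2 per 1000.
Lowest frequency is 8.3 at codon 1.

1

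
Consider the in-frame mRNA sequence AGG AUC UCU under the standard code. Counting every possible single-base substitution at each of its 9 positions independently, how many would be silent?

Codon 1 (AGG, Arg): 2 synonymous substitutions.
Codon 2 (AUC, Ile): 2 synonymous substitutions.
Codon 3 (UCU, Ser): 3 synonymous substitutions.
Total: 2 + 2 + 3 = 7.

7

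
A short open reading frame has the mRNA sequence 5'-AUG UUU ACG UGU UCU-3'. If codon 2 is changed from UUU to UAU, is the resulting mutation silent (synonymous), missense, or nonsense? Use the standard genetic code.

missense

Position 5 falls in codon 2: UUU → Phe.
After the substitution the codon is UAU → Tyr.
Phe ≠ Tyr, so this is a missense mutation.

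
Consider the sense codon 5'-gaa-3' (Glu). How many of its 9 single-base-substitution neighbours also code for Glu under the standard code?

Position 1: none → 0 synonymous.
Position 2: none → 0 synonymous.
Position 3: GAG → 1 synonymous.
Total: 0 + 0 + 1 = 1.

1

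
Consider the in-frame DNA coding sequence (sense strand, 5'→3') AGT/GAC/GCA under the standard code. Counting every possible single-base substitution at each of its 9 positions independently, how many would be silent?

Codon 1 (AGT, Ser): 1 synonymous substitution.
Codon 2 (GAC, Asp): 1 synonymous substitution.
Codon 3 (GCA, Ala): 3 synonymous substitutions.
Total: 1 + 1 + 3 = 5.

5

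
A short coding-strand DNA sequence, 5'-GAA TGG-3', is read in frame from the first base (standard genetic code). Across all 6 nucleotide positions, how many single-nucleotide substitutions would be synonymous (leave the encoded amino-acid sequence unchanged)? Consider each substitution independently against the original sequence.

1

Codon 1 (GAA, Glu): 1 synonymous substitution.
Codon 2 (TGG, Trp): 0 synonymous substitutions.
Total: 1 + 0 = 1.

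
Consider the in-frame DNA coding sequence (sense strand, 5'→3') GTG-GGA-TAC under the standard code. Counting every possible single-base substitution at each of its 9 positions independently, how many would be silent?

7

Codon 1 (GTG, Val): 3 synonymous substitutions.
Codon 2 (GGA, Gly): 3 synonymous substitutions.
Codon 3 (TAC, Tyr): 1 synonymous substitution.
Total: 3 + 3 + 1 = 7.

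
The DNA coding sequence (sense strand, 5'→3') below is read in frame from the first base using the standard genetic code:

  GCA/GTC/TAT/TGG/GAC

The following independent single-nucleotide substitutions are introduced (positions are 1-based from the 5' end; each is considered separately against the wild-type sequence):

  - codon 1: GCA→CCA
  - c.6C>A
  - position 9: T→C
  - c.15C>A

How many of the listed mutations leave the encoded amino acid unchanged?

2

Codon 1: GCA (Ala) → CCA (Pro) — missense.
Codon 2: GTC (Val) → GTA (Val) — synonymous.
Codon 3: TAT (Tyr) → TAC (Tyr) — synonymous.
Codon 5: GAC (Asp) → GAA (Glu) — missense.
Synonymous: 2 of 4.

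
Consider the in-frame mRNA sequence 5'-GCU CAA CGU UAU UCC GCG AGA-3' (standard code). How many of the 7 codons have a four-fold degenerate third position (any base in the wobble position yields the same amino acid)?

Codon 1 GCU (Ala): third position 4-fold.
Codon 2 CAA (Gln): third position 2-fold.
Codon 3 CGU (Arg): third position 4-fold.
Codon 4 UAU (Tyr): third position 2-fold.
Codon 5 UCC (Ser): third position 4-fold.
Codon 6 GCG (Ala): third position 4-fold.
Codon 7 AGA (Arg): third position 2-fold.
Four-fold degenerate third positions: 4.

4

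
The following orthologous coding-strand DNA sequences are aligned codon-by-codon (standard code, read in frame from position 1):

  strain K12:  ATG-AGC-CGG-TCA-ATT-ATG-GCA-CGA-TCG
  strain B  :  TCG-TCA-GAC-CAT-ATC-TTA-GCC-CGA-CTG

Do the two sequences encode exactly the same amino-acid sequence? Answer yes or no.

no

Codon 1: ATG Met / TCG Ser — nonsynonymous.
Codon 2: AGC Ser / TCA Ser — synonymous.
Codon 3: CGG Arg / GAC Asp — nonsynonymous.
Codon 4: TCA Ser / CAT His — nonsynonymous.
Codon 5: ATT Ile / ATC Ile — synonymous.
Codon 6: ATG Met / TTA Leu — nonsynonymous.
Codon 7: GCA Ala / GCC Ala — synonymous.
Codon 8: CGA Arg / CGA Arg — identical.
Codon 9: TCG Ser / CTG Leu — nonsynonymous.
Nonsynonymous differences: 5 → different protein.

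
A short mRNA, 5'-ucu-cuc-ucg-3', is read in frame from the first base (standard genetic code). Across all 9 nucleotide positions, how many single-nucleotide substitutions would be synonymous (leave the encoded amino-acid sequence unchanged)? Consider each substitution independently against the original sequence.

9

Codon 1 (UCU, Ser): 3 synonymous substitutions.
Codon 2 (CUC, Leu): 3 synonymous substitutions.
Codon 3 (UCG, Ser): 3 synonymous substitutions.
Total: 3 + 3 + 3 = 9.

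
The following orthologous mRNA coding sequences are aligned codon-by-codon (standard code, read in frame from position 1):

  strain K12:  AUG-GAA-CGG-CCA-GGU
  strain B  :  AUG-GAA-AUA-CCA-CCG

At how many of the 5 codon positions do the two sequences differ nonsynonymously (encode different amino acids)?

2

Codon 1: AUG Met / AUG Met — identical.
Codon 2: GAA Glu / GAA Glu — identical.
Codon 3: CGG Arg / AUA Ile — nonsynonymous.
Codon 4: CCA Pro / CCA Pro — identical.
Codon 5: GGU Gly / CCG Pro — nonsynonymous.
Nonsynonymous differences: 2.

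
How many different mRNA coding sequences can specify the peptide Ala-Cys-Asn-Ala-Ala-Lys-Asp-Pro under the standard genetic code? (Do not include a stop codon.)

4096

Ala: 4 codons.
Cys: 2 codons.
Asn: 2 codons.
Ala: 4 codons.
Ala: 4 codons.
Lys: 2 codons.
Asp: 2 codons.
Pro: 4 codons.
4 × 2 × 2 × 4 × 4 × 2 × 2 × 4 = 4096.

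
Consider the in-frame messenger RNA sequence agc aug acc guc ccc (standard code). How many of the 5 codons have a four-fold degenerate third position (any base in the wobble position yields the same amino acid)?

Codon 1 AGC (Ser): third position 2-fold.
Codon 2 AUG (Met): third position 1-fold.
Codon 3 ACC (Thr): third position 4-fold.
Codon 4 GUC (Val): third position 4-fold.
Codon 5 CCC (Pro): third position 4-fold.
Four-fold degenerate third positions: 3.

3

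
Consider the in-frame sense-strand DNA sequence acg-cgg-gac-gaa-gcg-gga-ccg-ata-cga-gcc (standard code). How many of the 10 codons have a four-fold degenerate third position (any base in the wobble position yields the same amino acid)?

7

Codon 1 ACG (Thr): third position 4-fold.
Codon 2 CGG (Arg): third position 4-fold.
Codon 3 GAC (Asp): third position 2-fold.
Codon 4 GAA (Glu): third position 2-fold.
Codon 5 GCG (Ala): third position 4-fold.
Codon 6 GGA (Gly): third position 4-fold.
Codon 7 CCG (Pro): third position 4-fold.
Codon 8 ATA (Ile): third position 3-fold.
Codon 9 CGA (Arg): third position 4-fold.
Codon 10 GCC (Ala): third position 4-fold.
Four-fold degenerate third positions: 7.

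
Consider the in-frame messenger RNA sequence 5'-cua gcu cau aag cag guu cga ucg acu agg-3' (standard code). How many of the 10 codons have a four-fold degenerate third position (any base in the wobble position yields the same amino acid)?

6

Codon 1 CUA (Leu): third position 4-fold.
Codon 2 GCU (Ala): third position 4-fold.
Codon 3 CAU (His): third position 2-fold.
Codon 4 AAG (Lys): third position 2-fold.
Codon 5 CAG (Gln): third position 2-fold.
Codon 6 GUU (Val): third position 4-fold.
Codon 7 CGA (Arg): third position 4-fold.
Codon 8 UCG (Ser): third position 4-fold.
Codon 9 ACU (Thr): third position 4-fold.
Codon 10 AGG (Arg): third position 2-fold.
Four-fold degenerate third positions: 6.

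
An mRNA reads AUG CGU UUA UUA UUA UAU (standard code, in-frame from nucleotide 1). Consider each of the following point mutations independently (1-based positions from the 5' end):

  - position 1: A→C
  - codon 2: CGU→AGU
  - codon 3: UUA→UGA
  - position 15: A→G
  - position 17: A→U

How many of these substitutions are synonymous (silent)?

Codon 1: AUG (Met) → CUG (Leu) — missense.
Codon 2: CGU (Arg) → AGU (Ser) — missense.
Codon 3: UUA (Leu) → UGA (Stop) — nonsense.
Codon 5: UUA (Leu) → UUG (Leu) — synonymous.
Codon 6: UAU (Tyr) → UUU (Phe) — missense.
Synonymous: 1 of 5.

1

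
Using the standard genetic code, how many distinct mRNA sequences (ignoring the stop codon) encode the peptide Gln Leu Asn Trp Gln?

48

Gln: 2 codons.
Leu: 6 codons.
Asn: 2 codons.
Trp: 1 codon.
Gln: 2 codons.
2 × 6 × 2 × 1 × 2 = 48.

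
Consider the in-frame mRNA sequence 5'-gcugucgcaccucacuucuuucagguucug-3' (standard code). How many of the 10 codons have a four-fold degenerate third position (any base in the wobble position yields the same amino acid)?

Codon 1 GCU (Ala): third position 4-fold.
Codon 2 GUC (Val): third position 4-fold.
Codon 3 GCA (Ala): third position 4-fold.
Codon 4 CCU (Pro): third position 4-fold.
Codon 5 CAC (His): third position 2-fold.
Codon 6 UUC (Phe): third position 2-fold.
Codon 7 UUU (Phe): third position 2-fold.
Codon 8 CAG (Gln): third position 2-fold.
Codon 9 GUU (Val): third position 4-fold.
Codon 10 CUG (Leu): third position 4-fold.
Four-fold degenerate third positions: 6.

6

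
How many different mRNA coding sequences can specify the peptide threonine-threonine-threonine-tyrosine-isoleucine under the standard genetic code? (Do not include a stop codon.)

384

Thr: 4 codons.
Thr: 4 codons.
Thr: 4 codons.
Tyr: 2 codons.
Ile: 3 codons.
4 × 4 × 4 × 2 × 3 = 384.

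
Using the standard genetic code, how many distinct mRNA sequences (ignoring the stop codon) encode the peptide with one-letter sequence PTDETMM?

Pro: 4 codons.
Thr: 4 codons.
Asp: 2 codons.
Glu: 2 codons.
Thr: 4 codons.
Met: 1 codon.
Met: 1 codon.
4 × 4 × 2 × 2 × 4 × 1 × 1 = 256.

256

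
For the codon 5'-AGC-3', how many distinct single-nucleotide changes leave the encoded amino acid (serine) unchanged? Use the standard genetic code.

Position 1: none → 0 synonymous.
Position 2: none → 0 synonymous.
Position 3: AGU → 1 synonymous.
Total: 0 + 0 + 1 = 1.

1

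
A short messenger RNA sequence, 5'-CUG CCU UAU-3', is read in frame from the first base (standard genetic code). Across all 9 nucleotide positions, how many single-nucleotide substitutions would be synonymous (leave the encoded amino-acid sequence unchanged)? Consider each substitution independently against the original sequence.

8

Codon 1 (CUG, Leu): 4 synonymous substitutions.
Codon 2 (CCU, Pro): 3 synonymous substitutions.
Codon 3 (UAU, Tyr): 1 synonymous substitution.
Total: 4 + 3 + 1 = 8.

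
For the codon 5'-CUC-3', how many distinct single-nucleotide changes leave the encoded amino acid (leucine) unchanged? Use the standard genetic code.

3

Position 1: none → 0 synonymous.
Position 2: none → 0 synonymous.
Position 3: CUU, CUA, CUG → 3 synonymous.
Total: 0 + 0 + 3 = 3.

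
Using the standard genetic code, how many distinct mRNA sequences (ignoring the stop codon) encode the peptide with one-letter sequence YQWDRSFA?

Tyr: 2 codons.
Gln: 2 codons.
Trp: 1 codon.
Asp: 2 codons.
Arg: 6 codons.
Ser: 6 codons.
Phe: 2 codons.
Ala: 4 codons.
2 × 2 × 1 × 2 × 6 × 6 × 2 × 4 = 2304.

2304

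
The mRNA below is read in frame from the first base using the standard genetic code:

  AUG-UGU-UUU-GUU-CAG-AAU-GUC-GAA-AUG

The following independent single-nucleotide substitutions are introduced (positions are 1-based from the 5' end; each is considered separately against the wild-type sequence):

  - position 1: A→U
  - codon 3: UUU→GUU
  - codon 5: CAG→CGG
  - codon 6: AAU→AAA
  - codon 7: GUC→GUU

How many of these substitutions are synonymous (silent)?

Codon 1: AUG (Met) → UUG (Leu) — missense.
Codon 3: UUU (Phe) → GUU (Val) — missense.
Codon 5: CAG (Gln) → CGG (Arg) — missense.
Codon 6: AAU (Asn) → AAA (Lys) — missense.
Codon 7: GUC (Val) → GUU (Val) — synonymous.
Synonymous: 1 of 5.

1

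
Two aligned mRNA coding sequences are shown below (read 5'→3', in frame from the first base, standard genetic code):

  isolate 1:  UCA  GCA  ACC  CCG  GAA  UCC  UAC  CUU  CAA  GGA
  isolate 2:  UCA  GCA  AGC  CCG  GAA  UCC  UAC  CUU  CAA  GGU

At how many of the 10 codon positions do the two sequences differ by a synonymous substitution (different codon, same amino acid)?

1

Codon 1: UCA Ser / UCA Ser — identical.
Codon 2: GCA Ala / GCA Ala — identical.
Codon 3: ACC Thr / AGC Ser — nonsynonymous.
Codon 4: CCG Pro / CCG Pro — identical.
Codon 5: GAA Glu / GAA Glu — identical.
Codon 6: UCC Ser / UCC Ser — identical.
Codon 7: UAC Tyr / UAC Tyr — identical.
Codon 8: CUU Leu / CUU Leu — identical.
Codon 9: CAA Gln / CAA Gln — identical.
Codon 10: GGA Gly / GGU Gly — synonymous.
Synonymous differences: 1.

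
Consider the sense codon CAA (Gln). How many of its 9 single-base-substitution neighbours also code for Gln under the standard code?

Position 1: none → 0 synonymous.
Position 2: none → 0 synonymous.
Position 3: CAG → 1 synonymous.
Total: 0 + 0 + 1 = 1.

1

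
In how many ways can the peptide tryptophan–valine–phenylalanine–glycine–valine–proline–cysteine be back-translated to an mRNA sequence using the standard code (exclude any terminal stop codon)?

1024

Trp: 1 codon.
Val: 4 codons.
Phe: 2 codons.
Gly: 4 codons.
Val: 4 codons.
Pro: 4 codons.
Cys: 2 codons.
1 × 4 × 2 × 4 × 4 × 4 × 2 = 1024.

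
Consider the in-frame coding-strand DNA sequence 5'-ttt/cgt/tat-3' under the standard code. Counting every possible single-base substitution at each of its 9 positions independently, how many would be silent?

Codon 1 (TTT, Phe): 1 synonymous substitution.
Codon 2 (CGT, Arg): 3 synonymous substitutions.
Codon 3 (TAT, Tyr): 1 synonymous substitution.
Total: 1 + 3 + 1 = 5.

5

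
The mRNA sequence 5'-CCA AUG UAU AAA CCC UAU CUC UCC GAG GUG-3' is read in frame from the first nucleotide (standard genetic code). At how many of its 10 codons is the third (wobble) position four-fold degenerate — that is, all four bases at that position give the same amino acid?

5

Codon 1 CCA (Pro): third position 4-fold.
Codon 2 AUG (Met): third position 1-fold.
Codon 3 UAU (Tyr): third position 2-fold.
Codon 4 AAA (Lys): third position 2-fold.
Codon 5 CCC (Pro): third position 4-fold.
Codon 6 UAU (Tyr): third position 2-fold.
Codon 7 CUC (Leu): third position 4-fold.
Codon 8 UCC (Ser): third position 4-fold.
Codon 9 GAG (Glu): third position 2-fold.
Codon 10 GUG (Val): third position 4-fold.
Four-fold degenerate third positions: 5.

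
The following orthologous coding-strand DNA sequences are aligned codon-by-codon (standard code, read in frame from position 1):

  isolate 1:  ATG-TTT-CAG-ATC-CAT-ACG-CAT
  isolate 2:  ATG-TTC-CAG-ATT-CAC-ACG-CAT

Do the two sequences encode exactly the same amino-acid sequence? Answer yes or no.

Codon 1: ATG Met / ATG Met — identical.
Codon 2: TTT Phe / TTC Phe — synonymous.
Codon 3: CAG Gln / CAG Gln — identical.
Codon 4: ATC Ile / ATT Ile — synonymous.
Codon 5: CAT His / CAC His — synonymous.
Codon 6: ACG Thr / ACG Thr — identical.
Codon 7: CAT His / CAT His — identical.
Nonsynonymous differences: 0 → same protein.

yes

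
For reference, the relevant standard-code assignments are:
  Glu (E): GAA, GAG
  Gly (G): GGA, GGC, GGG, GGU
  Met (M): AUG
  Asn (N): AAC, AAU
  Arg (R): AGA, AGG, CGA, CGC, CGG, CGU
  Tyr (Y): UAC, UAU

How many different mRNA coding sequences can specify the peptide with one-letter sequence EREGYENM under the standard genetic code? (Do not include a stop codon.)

768

Glu: 2 codons.
Arg: 6 codons.
Glu: 2 codons.
Gly: 4 codons.
Tyr: 2 codons.
Glu: 2 codons.
Asn: 2 codons.
Met: 1 codon.
2 × 6 × 2 × 4 × 2 × 2 × 2 × 1 = 768.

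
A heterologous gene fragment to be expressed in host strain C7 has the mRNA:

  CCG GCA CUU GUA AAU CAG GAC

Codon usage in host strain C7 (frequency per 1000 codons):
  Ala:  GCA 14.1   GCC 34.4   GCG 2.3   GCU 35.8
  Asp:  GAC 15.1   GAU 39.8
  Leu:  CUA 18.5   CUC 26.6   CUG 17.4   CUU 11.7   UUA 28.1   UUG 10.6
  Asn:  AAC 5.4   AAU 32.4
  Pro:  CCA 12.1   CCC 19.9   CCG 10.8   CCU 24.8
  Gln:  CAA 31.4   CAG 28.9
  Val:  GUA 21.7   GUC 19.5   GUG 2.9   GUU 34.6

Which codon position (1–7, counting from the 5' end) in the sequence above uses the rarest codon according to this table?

1

Codon 1 CCG (Pro): 10.8 per 1000.
Codon 2 GCA (Ala): 14.1 per 1000.
Codon 3 CUU (Leu): 11.7 per 1000.
Codon 4 GUA (Val): 21.7 per 1000.
Codon 5 AAU (Asn): 32.4 per 1000.
Codon 6 CAG (Gln): 28.9 per 1000.
Codon 7 GAC (Asp): 15.1 per 1000.
Lowest frequency is 10.8 at codon 1.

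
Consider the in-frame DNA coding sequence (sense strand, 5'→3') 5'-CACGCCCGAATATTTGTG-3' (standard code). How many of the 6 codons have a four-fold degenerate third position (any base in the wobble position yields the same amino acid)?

Codon 1 CAC (His): third position 2-fold.
Codon 2 GCC (Ala): third position 4-fold.
Codon 3 CGA (Arg): third position 4-fold.
Codon 4 ATA (Ile): third position 3-fold.
Codon 5 TTT (Phe): third position 2-fold.
Codon 6 GTG (Val): third position 4-fold.
Four-fold degenerate third positions: 3.

3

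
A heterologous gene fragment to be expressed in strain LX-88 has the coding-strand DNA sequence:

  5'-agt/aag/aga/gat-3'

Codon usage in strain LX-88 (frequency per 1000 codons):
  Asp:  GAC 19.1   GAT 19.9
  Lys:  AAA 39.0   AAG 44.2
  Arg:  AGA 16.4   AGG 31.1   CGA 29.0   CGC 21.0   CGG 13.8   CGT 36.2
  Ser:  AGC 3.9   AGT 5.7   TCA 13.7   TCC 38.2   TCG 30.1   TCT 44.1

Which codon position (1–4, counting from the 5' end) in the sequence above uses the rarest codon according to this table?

Codon 1 AGT (Ser): 5.7 per 1000.
Codon 2 AAG (Lys): 44.2 per 1000.
Codon 3 AGA (Arg): 16.4 per 1000.
Codon 4 GAT (Asp): 19.9 per 1000.
Lowest frequency is 5.7 at codon 1.

1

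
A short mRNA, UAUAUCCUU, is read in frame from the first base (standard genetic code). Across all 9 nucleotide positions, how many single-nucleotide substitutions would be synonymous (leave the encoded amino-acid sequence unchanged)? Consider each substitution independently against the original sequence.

Codon 1 (UAU, Tyr): 1 synonymous substitution.
Codon 2 (AUC, Ile): 2 synonymous substitutions.
Codon 3 (CUU, Leu): 3 synonymous substitutions.
Total: 1 + 2 + 3 = 6.

6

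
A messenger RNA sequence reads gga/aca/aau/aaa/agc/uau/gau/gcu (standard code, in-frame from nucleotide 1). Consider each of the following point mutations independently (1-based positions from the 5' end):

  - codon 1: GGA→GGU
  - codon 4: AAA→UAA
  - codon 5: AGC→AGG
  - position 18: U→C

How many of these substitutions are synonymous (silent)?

2

Codon 1: GGA (Gly) → GGU (Gly) — synonymous.
Codon 4: AAA (Lys) → UAA (Stop) — nonsense.
Codon 5: AGC (Ser) → AGG (Arg) — missense.
Codon 6: UAU (Tyr) → UAC (Tyr) — synonymous.
Synonymous: 2 of 4.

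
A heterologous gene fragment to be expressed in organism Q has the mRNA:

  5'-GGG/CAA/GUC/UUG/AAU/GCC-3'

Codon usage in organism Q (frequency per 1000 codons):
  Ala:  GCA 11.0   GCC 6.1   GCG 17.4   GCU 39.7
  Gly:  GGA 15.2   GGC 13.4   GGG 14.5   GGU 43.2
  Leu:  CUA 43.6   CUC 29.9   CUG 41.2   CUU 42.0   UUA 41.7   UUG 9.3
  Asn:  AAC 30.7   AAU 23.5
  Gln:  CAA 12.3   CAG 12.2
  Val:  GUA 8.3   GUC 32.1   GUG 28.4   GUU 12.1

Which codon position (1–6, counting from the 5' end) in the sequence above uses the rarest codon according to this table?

6

Codon 1 GGG (Gly): 14.5 per 1000.
Codon 2 CAA (Gln): 12.3 per 1000.
Codon 3 GUC (Val): 32.1 per 1000.
Codon 4 UUG (Leu): 9.3 per 1000.
Codon 5 AAU (Asn): 23.5 per 1000.
Codon 6 GCC (Ala): 6.1 per 1000.
Lowest frequency is 6.1 at codon 6.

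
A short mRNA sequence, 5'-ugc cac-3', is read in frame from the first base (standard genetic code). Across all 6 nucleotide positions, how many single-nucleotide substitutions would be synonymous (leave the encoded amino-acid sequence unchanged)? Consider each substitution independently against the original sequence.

Codon 1 (UGC, Cys): 1 synonymous substitution.
Codon 2 (CAC, His): 1 synonymous substitution.
Total: 1 + 1 = 2.

2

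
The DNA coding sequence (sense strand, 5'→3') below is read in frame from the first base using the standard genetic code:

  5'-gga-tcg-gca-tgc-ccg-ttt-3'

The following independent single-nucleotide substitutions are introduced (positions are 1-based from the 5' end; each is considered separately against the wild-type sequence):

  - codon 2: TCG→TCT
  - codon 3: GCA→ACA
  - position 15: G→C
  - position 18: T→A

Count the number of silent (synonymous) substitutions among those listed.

Codon 2: TCG (Ser) → TCT (Ser) — synonymous.
Codon 3: GCA (Ala) → ACA (Thr) — missense.
Codon 5: CCG (Pro) → CCC (Pro) — synonymous.
Codon 6: TTT (Phe) → TTA (Leu) — missense.
Synonymous: 2 of 4.

2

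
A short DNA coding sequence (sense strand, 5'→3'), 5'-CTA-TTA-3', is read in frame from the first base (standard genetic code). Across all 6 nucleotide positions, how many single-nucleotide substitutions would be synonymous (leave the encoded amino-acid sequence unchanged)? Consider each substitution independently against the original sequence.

6

Codon 1 (CTA, Leu): 4 synonymous substitutions.
Codon 2 (TTA, Leu): 2 synonymous substitutions.
Total: 4 + 2 = 6.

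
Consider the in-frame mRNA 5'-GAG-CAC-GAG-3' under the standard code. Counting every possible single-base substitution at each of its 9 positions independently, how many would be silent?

Codon 1 (GAG, Glu): 1 synonymous substitution.
Codon 2 (CAC, His): 1 synonymous substitution.
Codon 3 (GAG, Glu): 1 synonymous substitution.
Total: 1 + 1 + 1 = 3.

3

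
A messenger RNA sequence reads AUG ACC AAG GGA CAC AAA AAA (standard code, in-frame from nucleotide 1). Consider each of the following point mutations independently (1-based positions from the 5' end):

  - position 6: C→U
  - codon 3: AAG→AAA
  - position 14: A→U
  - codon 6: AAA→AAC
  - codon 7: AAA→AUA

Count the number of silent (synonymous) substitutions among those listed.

Codon 2: ACC (Thr) → ACU (Thr) — synonymous.
Codon 3: AAG (Lys) → AAA (Lys) — synonymous.
Codon 5: CAC (His) → CUC (Leu) — missense.
Codon 6: AAA (Lys) → AAC (Asn) — missense.
Codon 7: AAA (Lys) → AUA (Ile) — missense.
Synonymous: 2 of 5.

2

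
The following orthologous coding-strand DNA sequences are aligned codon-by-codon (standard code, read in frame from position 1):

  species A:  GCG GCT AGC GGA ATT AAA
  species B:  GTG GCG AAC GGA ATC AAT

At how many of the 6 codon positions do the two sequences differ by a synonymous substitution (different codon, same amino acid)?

2

Codon 1: GCG Ala / GTG Val — nonsynonymous.
Codon 2: GCT Ala / GCG Ala — synonymous.
Codon 3: AGC Ser / AAC Asn — nonsynonymous.
Codon 4: GGA Gly / GGA Gly — identical.
Codon 5: ATT Ile / ATC Ile — synonymous.
Codon 6: AAA Lys / AAT Asn — nonsynonymous.
Synonymous differences: 2.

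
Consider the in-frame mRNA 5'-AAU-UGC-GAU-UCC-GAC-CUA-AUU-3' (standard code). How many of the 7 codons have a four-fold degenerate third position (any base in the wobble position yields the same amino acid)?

2

Codon 1 AAU (Asn): third position 2-fold.
Codon 2 UGC (Cys): third position 2-fold.
Codon 3 GAU (Asp): third position 2-fold.
Codon 4 UCC (Ser): third position 4-fold.
Codon 5 GAC (Asp): third position 2-fold.
Codon 6 CUA (Leu): third position 4-fold.
Codon 7 AUU (Ile): third position 3-fold.
Four-fold degenerate third positions: 2.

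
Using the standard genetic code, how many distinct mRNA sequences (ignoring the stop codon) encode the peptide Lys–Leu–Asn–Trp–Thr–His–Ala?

768

Lys: 2 codons.
Leu: 6 codons.
Asn: 2 codons.
Trp: 1 codon.
Thr: 4 codons.
His: 2 codons.
Ala: 4 codons.
2 × 6 × 2 × 1 × 4 × 2 × 4 = 768.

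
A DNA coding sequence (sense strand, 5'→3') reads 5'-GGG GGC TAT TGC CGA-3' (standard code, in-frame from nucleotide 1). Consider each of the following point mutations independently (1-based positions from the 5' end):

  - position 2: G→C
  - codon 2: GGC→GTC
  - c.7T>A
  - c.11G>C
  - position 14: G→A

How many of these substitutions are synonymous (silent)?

0

Codon 1: GGG (Gly) → GCG (Ala) — missense.
Codon 2: GGC (Gly) → GTC (Val) — missense.
Codon 3: TAT (Tyr) → AAT (Asn) — missense.
Codon 4: TGC (Cys) → TCC (Ser) — missense.
Codon 5: CGA (Arg) → CAA (Gln) — missense.
Synonymous: 0 of 5.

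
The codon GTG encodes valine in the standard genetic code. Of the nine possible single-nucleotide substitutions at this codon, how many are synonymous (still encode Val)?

3

Position 1: none → 0 synonymous.
Position 2: none → 0 synonymous.
Position 3: GTT, GTC, GTA → 3 synonymous.
Total: 0 + 0 + 3 = 3.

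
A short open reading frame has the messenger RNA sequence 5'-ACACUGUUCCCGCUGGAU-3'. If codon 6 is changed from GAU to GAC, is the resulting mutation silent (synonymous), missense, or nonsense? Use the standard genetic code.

Position 18 falls in codon 6: GAU → Asp.
After the substitution the codon is GAC → Asp.
Both encode Asp, so the change is synonymous.

silent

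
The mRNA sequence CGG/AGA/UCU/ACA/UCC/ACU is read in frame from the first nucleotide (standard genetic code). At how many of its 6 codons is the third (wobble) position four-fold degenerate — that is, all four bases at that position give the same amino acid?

5

Codon 1 CGG (Arg): third position 4-fold.
Codon 2 AGA (Arg): third position 2-fold.
Codon 3 UCU (Ser): third position 4-fold.
Codon 4 ACA (Thr): third position 4-fold.
Codon 5 UCC (Ser): third position 4-fold.
Codon 6 ACU (Thr): third position 4-fold.
Four-fold degenerate third positions: 5.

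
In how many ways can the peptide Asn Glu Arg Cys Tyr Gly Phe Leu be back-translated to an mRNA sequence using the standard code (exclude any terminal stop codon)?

4608

Asn: 2 codons.
Glu: 2 codons.
Arg: 6 codons.
Cys: 2 codons.
Tyr: 2 codons.
Gly: 4 codons.
Phe: 2 codons.
Leu: 6 codons.
2 × 2 × 6 × 2 × 2 × 4 × 2 × 6 = 4608.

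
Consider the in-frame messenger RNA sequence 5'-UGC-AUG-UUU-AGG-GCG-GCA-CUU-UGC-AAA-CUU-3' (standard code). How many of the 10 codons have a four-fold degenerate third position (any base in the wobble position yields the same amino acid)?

4

Codon 1 UGC (Cys): third position 2-fold.
Codon 2 AUG (Met): third position 1-fold.
Codon 3 UUU (Phe): third position 2-fold.
Codon 4 AGG (Arg): third position 2-fold.
Codon 5 GCG (Ala): third position 4-fold.
Codon 6 GCA (Ala): third position 4-fold.
Codon 7 CUU (Leu): third position 4-fold.
Codon 8 UGC (Cys): third position 2-fold.
Codon 9 AAA (Lys): third position 2-fold.
Codon 10 CUU (Leu): third position 4-fold.
Four-fold degenerate third positions: 4.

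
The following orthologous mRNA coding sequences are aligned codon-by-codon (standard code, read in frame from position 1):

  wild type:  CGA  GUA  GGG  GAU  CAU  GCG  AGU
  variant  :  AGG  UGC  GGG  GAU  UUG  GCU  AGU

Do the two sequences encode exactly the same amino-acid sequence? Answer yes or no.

no

Codon 1: CGA Arg / AGG Arg — synonymous.
Codon 2: GUA Val / UGC Cys — nonsynonymous.
Codon 3: GGG Gly / GGG Gly — identical.
Codon 4: GAU Asp / GAU Asp — identical.
Codon 5: CAU His / UUG Leu — nonsynonymous.
Codon 6: GCG Ala / GCU Ala — synonymous.
Codon 7: AGU Ser / AGU Ser — identical.
Nonsynonymous differences: 2 → different protein.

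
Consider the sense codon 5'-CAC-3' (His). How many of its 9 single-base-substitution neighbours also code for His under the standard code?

1

Position 1: none → 0 synonymous.
Position 2: none → 0 synonymous.
Position 3: CAT → 1 synonymous.
Total: 0 + 0 + 1 = 1.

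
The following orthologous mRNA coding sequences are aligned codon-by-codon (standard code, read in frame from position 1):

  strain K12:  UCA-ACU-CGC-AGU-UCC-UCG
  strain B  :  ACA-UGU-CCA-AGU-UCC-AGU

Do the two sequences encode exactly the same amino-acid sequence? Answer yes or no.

no

Codon 1: UCA Ser / ACA Thr — nonsynonymous.
Codon 2: ACU Thr / UGU Cys — nonsynonymous.
Codon 3: CGC Arg / CCA Pro — nonsynonymous.
Codon 4: AGU Ser / AGU Ser — identical.
Codon 5: UCC Ser / UCC Ser — identical.
Codon 6: UCG Ser / AGU Ser — synonymous.
Nonsynonymous differences: 3 → different protein.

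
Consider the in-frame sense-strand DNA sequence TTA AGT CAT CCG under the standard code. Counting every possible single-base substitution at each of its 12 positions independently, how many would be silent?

Codon 1 (TTA, Leu): 2 synonymous substitutions.
Codon 2 (AGT, Ser): 1 synonymous substitution.
Codon 3 (CAT, His): 1 synonymous substitution.
Codon 4 (CCG, Pro): 3 synonymous substitutions.
Total: 2 + 1 + 1 + 3 = 7.

7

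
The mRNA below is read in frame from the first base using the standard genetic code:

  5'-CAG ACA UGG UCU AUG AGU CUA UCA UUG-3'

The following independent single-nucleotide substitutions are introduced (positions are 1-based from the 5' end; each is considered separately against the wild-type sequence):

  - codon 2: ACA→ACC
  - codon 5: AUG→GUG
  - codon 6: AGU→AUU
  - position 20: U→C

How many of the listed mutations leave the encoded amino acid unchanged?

1

Codon 2: ACA (Thr) → ACC (Thr) — synonymous.
Codon 5: AUG (Met) → GUG (Val) — missense.
Codon 6: AGU (Ser) → AUU (Ile) — missense.
Codon 7: CUA (Leu) → CCA (Pro) — missense.
Synonymous: 1 of 4.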